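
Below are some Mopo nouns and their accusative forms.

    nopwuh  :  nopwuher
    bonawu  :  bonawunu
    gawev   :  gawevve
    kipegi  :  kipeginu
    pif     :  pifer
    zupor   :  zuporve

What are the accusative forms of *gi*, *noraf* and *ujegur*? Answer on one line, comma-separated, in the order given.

ginu, norafer, ujegurve

Looking at the final sound of each stem: -er when the stem ends in a voiceless consonant (*nopwuh*, *pif*); -ve when the stem ends in a voiced consonant (*gawev*, *zupor*); -nu when the stem ends in a vowel (*bonawu*, *kipegi*).
*gi* — final sound /i/ (a vowel) → -nu → *ginu*.
The final sound of *noraf* is /f/, which is a voiceless consonant, so the suffix is -er, giving *norafer*.
Since the final sound of *ujegur* is /r/ (a voiced consonant), it takes -ve, giving *ujegurve*.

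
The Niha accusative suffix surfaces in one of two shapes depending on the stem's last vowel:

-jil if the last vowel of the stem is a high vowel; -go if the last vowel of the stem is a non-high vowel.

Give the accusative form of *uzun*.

uzunjil

*uzun* — last vowel /u/ (a high vowel) → -jil → *uzunjil*.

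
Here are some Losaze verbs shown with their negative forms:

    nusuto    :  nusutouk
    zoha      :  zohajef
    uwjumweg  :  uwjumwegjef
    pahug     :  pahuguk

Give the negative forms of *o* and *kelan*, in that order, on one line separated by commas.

Looking at the last vowel of each stem: -uk when the last vowel of the stem is a rounded vowel (*nusuto*, *pahug*); -jef when the last vowel of the stem is an unrounded vowel (*zoha*, *uwjumweg*).
*o* — last vowel /o/ (a rounded vowel) → -uk → *ouk*.
Since the last vowel of *kelan* is /a/ (an unrounded vowel), it takes -jef, giving *kelanjef*.

ouk, kelanjef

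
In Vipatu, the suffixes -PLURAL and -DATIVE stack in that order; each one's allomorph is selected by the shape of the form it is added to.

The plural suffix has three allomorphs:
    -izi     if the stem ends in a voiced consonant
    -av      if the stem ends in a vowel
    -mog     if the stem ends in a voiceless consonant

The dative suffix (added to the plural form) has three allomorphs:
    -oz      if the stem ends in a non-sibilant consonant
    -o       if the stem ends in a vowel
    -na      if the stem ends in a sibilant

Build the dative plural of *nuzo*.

nuzoavoz

Since the final sound of *nuzo* is /o/ (a vowel), it takes -av, giving *nuzoav*.
The final sound of the plural form *nuzoav* is /v/, which is a non-sibilant consonant, so the dative suffix is -oz, giving *nuzoavoz*.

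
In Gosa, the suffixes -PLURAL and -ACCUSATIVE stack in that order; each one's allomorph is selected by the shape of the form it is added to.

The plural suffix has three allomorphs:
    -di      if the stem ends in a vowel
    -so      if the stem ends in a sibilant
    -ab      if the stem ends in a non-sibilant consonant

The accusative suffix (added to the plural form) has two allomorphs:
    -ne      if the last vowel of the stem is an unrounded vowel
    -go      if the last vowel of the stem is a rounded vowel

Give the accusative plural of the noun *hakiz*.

*hakiz*: final sound = /z/, a sibilant → -so → *hakizso*.
Since the last vowel of the plural form *hakizso* is /o/ (a rounded vowel), it takes -go, giving *hakizsogo*.

hakizsogo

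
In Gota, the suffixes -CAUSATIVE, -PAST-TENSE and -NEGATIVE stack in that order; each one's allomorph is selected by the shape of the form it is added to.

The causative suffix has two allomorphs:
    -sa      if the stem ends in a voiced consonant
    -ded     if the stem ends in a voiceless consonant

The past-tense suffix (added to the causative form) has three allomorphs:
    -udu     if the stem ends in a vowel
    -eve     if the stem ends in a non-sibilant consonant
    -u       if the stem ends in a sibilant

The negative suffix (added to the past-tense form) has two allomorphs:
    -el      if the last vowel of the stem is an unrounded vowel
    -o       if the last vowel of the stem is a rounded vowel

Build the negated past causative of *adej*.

The final consonant of *adej* is /j/, which is voiced, so the causative suffix is -sa, giving *adejsa*.
Since the final sound of the causative form *adejsa* is /a/ (a vowel), it takes -udu, giving *adejsaudu*.
Since the last vowel of the past-tense form *adejsaudu* is /u/ (a rounded vowel), it takes -o, giving *adejsauduo*.

adejsauduo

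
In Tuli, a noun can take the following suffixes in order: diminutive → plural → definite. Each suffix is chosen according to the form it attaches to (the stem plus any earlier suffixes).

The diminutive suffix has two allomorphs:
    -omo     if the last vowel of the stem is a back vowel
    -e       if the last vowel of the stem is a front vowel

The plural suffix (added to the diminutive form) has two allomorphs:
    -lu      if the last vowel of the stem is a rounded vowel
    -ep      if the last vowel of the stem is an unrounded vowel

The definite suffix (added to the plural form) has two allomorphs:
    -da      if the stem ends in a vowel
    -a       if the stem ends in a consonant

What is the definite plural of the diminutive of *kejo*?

kejoomoluda

The last vowel of *kejo* is /o/, which is a back vowel, so the diminutive suffix is -omo, giving *kejoomo*.
Since the last vowel of the diminutive form *kejoomo* is /o/ (a rounded vowel), it takes -lu, giving *kejoomolu*.
Since the final sound of the plural form *kejoomolu* is /u/ (a vowel), it takes -da, giving *kejoomoluda*.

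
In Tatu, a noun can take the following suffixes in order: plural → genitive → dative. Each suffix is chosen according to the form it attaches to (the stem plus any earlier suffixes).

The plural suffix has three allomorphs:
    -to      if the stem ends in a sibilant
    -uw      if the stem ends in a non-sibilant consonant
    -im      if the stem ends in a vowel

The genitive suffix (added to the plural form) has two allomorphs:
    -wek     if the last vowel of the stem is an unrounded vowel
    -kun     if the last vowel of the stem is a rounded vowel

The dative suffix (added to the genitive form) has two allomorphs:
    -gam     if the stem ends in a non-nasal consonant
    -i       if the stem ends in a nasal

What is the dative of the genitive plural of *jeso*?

jesoimwekgam

The final sound of *jeso* is /o/, which is a vowel, so the plural suffix is -im, giving *jesoim*.
The last vowel of the plural form *jesoim* is /i/, which is an unrounded vowel, so the genitive suffix is -wek, giving *jesoimwek*.
The genitive form *jesoimwek*: final consonant = /k/, non-nasal → -gam → *jesoimwekgam*.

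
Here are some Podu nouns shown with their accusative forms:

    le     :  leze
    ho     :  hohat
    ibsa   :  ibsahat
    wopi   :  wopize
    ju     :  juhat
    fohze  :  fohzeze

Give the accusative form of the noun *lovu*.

Looking at the last vowel of each stem: -ze when the last vowel of the stem is a front vowel (*le*, *wopi*, *fohze*); -hat when the last vowel of the stem is a back vowel (*ho*, *ibsa*, *ju*).
*lovu* — last vowel /u/ (a back vowel) → -hat → *lovuhat*.

lovuhat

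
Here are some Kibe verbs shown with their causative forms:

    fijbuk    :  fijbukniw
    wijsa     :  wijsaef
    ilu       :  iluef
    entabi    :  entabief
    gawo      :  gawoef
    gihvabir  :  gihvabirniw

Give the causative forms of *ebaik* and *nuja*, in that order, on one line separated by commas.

The alternation tracks the final sound of the stem — -niw when the stem ends in a consonant (*fijbuk*, *gihvabir*); -ef when the stem ends in a vowel (*wijsa*, *ilu*, *entabi*, *gawo*).
Since the final sound of *ebaik* is /k/ (a consonant), it takes -niw, giving *ebaikniw*.
*nuja* — final sound /a/ (a vowel) → -ef → *nujaef*.

ebaikniw, nujaef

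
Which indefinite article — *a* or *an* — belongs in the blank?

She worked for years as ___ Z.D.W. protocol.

The indefinite article is chosen by the initial *sound* of the following word, not its spelling.
The initialism *Z.D.W.* is read letter by letter; the first letter, Z, is pronounced /ziː/, which begins with a consonant sound.
So the article is *a*: She worked for years as a Z.D.W. protocol.

a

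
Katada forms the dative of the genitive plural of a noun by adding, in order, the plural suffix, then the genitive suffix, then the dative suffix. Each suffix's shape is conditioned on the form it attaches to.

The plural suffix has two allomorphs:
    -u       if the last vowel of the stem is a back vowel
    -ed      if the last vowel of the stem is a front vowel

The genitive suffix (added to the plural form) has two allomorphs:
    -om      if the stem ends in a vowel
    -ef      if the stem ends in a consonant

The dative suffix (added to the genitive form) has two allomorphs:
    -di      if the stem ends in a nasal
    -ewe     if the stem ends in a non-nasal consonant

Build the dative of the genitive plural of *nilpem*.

The last vowel of *nilpem* is /e/, which is a front vowel, so the plural suffix is -ed, giving *nilpemed*.
The plural form *nilpemed*: final sound = /d/, a consonant → -ef → *nilpemedef*.
The final consonant of the genitive form *nilpemedef* is /f/, which is non-nasal, so the dative suffix is -ewe, giving *nilpemedefewe*.

nilpemedefewe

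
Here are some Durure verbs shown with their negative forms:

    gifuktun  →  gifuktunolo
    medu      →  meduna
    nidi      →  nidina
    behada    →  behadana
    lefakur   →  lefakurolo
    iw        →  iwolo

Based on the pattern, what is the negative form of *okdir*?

The alternation tracks the final sound of the stem — -olo when the stem ends in a consonant (*gifuktun*, *lefakur*, *iw*); -na when the stem ends in a vowel (*medu*, *nidi*, *behada*).
Since the final sound of *okdir* is /r/ (a consonant), it takes -olo, giving *okdirolo*.

okdirolo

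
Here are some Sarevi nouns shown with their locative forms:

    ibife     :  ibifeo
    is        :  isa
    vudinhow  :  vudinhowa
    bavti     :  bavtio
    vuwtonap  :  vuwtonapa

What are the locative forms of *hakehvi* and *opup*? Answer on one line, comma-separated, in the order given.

The suffix is conditioned by the final sound: -a when the stem ends in a consonant (*is*, *vudinhow*, *vuwtonap*); -o when the stem ends in a vowel (*ibife*, *bavti*).
*hakehvi*: final sound = /i/, a vowel → -o → *hakehvio*.
The final sound of *opup* is /p/, which is a consonant, so the suffix is -a, giving *opupa*.

hakehvio, opupa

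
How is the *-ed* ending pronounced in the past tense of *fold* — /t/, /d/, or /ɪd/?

/ɪd/

The stem *fold* ends in /t/ or /d/.
The -ed suffix is realized as /ɪd/ after /t, d/; as /t/ after other voiceless consonants; and as /d/ after other voiced sounds.
So -ed on *fold* is pronounced /ɪd/.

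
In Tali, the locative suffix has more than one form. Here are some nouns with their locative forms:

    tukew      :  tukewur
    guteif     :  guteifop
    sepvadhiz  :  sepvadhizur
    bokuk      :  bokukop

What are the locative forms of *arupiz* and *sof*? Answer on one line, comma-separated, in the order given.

The pattern is voicing of the final consonant: -op when the stem ends in a voiceless consonant (*guteif*, *bokuk*); -ur when the stem ends in a voiced consonant (*tukew*, *sepvadhiz*).
The final consonant of *arupiz* is /z/, which is voiced, so the suffix is -ur, giving *arupizur*.
Since the final consonant of *sof* is /f/ (voiceless), it takes -op, giving *sofop*.

arupizur, sofop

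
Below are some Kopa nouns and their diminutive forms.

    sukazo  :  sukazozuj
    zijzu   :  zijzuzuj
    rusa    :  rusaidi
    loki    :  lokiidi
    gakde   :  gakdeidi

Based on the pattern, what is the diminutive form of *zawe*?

The alternation tracks the last vowel of the stem — -zuj when the last vowel of the stem is a rounded vowel (*sukazo*, *zijzu*); -idi when the last vowel of the stem is an unrounded vowel (*rusa*, *loki*, *gakde*).
Since the last vowel of *zawe* is /e/ (an unrounded vowel), it takes -idi, giving *zaweidi*.

zaweidi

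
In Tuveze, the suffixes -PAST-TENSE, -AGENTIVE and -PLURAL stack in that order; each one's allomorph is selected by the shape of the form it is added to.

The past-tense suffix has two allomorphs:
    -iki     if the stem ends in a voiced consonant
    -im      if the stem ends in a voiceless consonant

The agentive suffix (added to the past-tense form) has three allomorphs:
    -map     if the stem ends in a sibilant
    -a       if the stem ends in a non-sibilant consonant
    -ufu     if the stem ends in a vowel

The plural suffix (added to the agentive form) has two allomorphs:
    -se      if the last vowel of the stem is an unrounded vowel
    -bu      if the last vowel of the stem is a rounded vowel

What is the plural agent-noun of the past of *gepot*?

The final consonant of *gepot* is /t/, which is voiceless, so the past-tense suffix is -im, giving *gepotim*.
The final sound of the past-tense form *gepotim* is /m/, which is a non-sibilant consonant, so the agentive suffix is -a, giving *gepotima*.
The last vowel of the agentive form *gepotima* is /a/, which is an unrounded vowel, so the plural suffix is -se, giving *gepotimase*.

gepotimase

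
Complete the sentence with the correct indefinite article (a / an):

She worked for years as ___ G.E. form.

a

The indefinite article is chosen by the initial *sound* of the following word, not its spelling.
The initialism *G.E.* is read letter by letter; the first letter, G, is pronounced /dʒiː/, which begins with a consonant sound.
So the article is *a*: She worked for years as a G.E. form.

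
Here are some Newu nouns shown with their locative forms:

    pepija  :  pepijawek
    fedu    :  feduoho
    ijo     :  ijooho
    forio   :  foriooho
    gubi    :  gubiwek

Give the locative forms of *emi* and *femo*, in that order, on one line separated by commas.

emiwek, femooho

The suffix is conditioned by the last vowel: -oho when the last vowel of the stem is a rounded vowel (*fedu*, *ijo*, *forio*); -wek when the last vowel of the stem is an unrounded vowel (*pepija*, *gubi*).
*emi* — last vowel /i/ (an unrounded vowel) → -wek → *emiwek*.
The last vowel of *femo* is /o/, which is a rounded vowel, so the suffix is -oho, giving *femooho*.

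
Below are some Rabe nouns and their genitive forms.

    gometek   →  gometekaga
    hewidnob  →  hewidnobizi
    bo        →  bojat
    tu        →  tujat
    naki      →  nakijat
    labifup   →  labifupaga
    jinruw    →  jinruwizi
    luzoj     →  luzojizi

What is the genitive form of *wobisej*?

wobisejizi

The alternation tracks the final sound of the stem — -aga when the stem ends in a voiceless consonant (*gometek*, *labifup*); -izi when the stem ends in a voiced consonant (*hewidnob*, *jinruw*, *luzoj*); -jat when the stem ends in a vowel (*bo*, *tu*, *naki*).
Since the final sound of *wobisej* is /j/ (a voiced consonant), it takes -izi, giving *wobisejizi*.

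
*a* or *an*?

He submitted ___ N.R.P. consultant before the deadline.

an

The indefinite article is chosen by the initial *sound* of the following word, not its spelling.
The initialism *N.R.P.* is read letter by letter; the first letter, N, is pronounced /ɛn/, which begins with a vowel sound.
So the article is *an*: He submitted an N.R.P. consultant before the deadline.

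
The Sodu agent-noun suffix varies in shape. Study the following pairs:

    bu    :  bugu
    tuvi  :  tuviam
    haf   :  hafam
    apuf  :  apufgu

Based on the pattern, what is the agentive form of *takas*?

takasam

The alternation tracks the last vowel of the stem — -gu when the last vowel of the stem is a rounded vowel (*bu*, *apuf*); -am when the last vowel of the stem is an unrounded vowel (*tuvi*, *haf*).
*takas* — last vowel /a/ (an unrounded vowel) → -am → *takasam*.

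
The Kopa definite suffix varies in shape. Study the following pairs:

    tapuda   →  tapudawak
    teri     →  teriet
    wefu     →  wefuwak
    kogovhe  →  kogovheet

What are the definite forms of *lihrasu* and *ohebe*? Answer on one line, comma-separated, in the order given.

lihrasuwak, ohebeet

The suffix is conditioned by the last vowel: -et when the last vowel of the stem is a front vowel (*teri*, *kogovhe*); -wak when the last vowel of the stem is a back vowel (*tapuda*, *wefu*).
The last vowel of *lihrasu* is /u/, which is a back vowel, so the suffix is -wak, giving *lihrasuwak*.
Since the last vowel of *ohebe* is /e/ (a front vowel), it takes -et, giving *ohebeet*.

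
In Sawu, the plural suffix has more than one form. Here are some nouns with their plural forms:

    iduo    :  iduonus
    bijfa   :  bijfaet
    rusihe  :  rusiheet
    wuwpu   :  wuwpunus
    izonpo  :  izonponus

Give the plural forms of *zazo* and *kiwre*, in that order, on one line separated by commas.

The pattern is rounding harmony: -nus when the last vowel of the stem is a rounded vowel (*iduo*, *wuwpu*, *izonpo*); -et when the last vowel of the stem is an unrounded vowel (*bijfa*, *rusihe*).
Since the last vowel of *zazo* is /o/ (a rounded vowel), it takes -nus, giving *zazonus*.
*kiwre*: last vowel = /e/, an unrounded vowel → -et → *kiwreet*.

zazonus, kiwreet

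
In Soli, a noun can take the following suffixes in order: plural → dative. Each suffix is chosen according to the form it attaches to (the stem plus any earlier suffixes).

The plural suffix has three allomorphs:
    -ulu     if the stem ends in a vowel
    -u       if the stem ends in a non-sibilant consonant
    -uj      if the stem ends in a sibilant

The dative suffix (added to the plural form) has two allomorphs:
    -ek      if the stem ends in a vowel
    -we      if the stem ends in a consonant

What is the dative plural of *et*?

The final sound of *et* is /t/, which is a non-sibilant consonant, so the plural suffix is -u, giving *etu*.
The plural form *etu* — final sound /u/ (a vowel) → -ek → *etuek*.

etuek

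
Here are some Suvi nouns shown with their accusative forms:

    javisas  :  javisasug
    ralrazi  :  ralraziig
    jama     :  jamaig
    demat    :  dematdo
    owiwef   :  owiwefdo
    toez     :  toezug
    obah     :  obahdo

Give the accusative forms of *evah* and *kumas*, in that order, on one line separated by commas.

evahdo, kumasug

The pattern is sibilance of the final sound: -ug when the stem ends in a sibilant (*javisas*, *toez*); -do when the stem ends in a non-sibilant consonant (*demat*, *owiwef*, *obah*); -ig when the stem ends in a vowel (*ralrazi*, *jama*).
Since the final sound of *evah* is /h/ (a non-sibilant consonant), it takes -do, giving *evahdo*.
*kumas*: final sound = /s/, a sibilant → -ug → *kumasug*.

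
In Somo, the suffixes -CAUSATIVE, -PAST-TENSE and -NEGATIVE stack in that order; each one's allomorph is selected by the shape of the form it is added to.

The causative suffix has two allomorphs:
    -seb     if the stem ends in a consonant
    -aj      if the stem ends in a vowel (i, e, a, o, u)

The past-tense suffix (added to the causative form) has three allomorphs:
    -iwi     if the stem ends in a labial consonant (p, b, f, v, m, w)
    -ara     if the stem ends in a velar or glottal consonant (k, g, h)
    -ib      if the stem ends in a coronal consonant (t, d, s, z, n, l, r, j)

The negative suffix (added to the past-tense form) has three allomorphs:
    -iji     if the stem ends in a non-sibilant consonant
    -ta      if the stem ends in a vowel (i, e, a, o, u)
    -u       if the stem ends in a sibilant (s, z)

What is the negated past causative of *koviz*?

*koviz* — final sound /z/ (a consonant) → -seb → *kovizseb*.
The causative form *kovizseb* — final consonant /b/ (labial) → -iwi → *kovizsebiwi*.
The past-tense form *kovizsebiwi*: final sound = /i/, a vowel → -ta → *kovizsebiwita*.

kovizsebiwita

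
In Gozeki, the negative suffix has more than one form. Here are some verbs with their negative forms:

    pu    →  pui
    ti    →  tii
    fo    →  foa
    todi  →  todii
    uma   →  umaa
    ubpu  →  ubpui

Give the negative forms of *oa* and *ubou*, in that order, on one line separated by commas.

oaa, uboui

The pattern is height harmony: -i when the last vowel of the stem is a high vowel (*pu*, *ti*, *todi*, *ubpu*); -a when the last vowel of the stem is a non-high vowel (*fo*, *uma*).
*oa* — last vowel /a/ (a non-high vowel) → -a → *oaa*.
*ubou*: last vowel = /u/, a high vowel → -i → *uboui*.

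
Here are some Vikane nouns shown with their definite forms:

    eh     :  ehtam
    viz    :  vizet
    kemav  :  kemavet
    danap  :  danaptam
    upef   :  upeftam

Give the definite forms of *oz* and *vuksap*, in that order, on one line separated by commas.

ozet, vuksaptam

Looking at the final consonant of each stem: -tam when the stem ends in a voiceless consonant (*eh*, *danap*, *upef*); -et when the stem ends in a voiced consonant (*viz*, *kemav*).
The final consonant of *oz* is /z/, which is voiced, so the suffix is -et, giving *ozet*.
*vuksap*: final consonant = /p/, voiceless → -tam → *vuksaptam*.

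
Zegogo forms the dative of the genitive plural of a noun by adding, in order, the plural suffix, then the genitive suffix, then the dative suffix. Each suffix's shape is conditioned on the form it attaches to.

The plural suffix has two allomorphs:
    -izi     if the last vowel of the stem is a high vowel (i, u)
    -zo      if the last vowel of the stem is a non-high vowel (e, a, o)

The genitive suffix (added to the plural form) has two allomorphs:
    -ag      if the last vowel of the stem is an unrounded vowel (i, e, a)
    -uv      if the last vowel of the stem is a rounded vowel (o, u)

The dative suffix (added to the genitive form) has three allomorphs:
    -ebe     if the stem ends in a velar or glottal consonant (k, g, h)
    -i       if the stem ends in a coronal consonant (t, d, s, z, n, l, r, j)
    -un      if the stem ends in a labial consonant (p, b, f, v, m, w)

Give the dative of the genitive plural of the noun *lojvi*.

lojviiziagebe

*lojvi* — last vowel /i/ (a high vowel) → -izi → *lojviizi*.
The last vowel of the plural form *lojviizi* is /i/, which is an unrounded vowel, so the genitive suffix is -ag, giving *lojviiziag*.
The genitive form *lojviiziag* — final consonant /g/ (velar/glottal) → -ebe → *lojviiziagebe*.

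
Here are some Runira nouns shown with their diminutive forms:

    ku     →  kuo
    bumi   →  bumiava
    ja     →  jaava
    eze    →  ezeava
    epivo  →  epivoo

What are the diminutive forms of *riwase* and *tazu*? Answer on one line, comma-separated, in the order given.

The alternation tracks the last vowel of the stem — -o when the last vowel of the stem is a rounded vowel (*ku*, *epivo*); -ava when the last vowel of the stem is an unrounded vowel (*bumi*, *ja*, *eze*).
The last vowel of *riwase* is /e/, which is an unrounded vowel, so the suffix is -ava, giving *riwaseava*.
The last vowel of *tazu* is /u/, which is a rounded vowel, so the suffix is -o, giving *tazuo*.

riwaseava, tazuo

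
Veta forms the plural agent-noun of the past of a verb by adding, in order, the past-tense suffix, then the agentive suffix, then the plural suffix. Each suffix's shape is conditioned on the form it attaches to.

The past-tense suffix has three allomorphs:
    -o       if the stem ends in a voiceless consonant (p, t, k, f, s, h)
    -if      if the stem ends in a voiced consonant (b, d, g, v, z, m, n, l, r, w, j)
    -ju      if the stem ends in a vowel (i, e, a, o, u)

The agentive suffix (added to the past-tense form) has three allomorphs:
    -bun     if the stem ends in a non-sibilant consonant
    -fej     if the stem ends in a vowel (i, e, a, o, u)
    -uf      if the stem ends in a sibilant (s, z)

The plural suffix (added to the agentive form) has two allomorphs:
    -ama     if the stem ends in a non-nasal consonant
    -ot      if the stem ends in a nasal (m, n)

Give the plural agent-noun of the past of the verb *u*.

ujufejama

The final sound of *u* is /u/, which is a vowel, so the past-tense suffix is -ju, giving *uju*.
The past-tense form *uju*: final sound = /u/, a vowel → -fej → *ujufej*.
The final consonant of the agentive form *ujufej* is /j/, which is non-nasal, so the plural suffix is -ama, giving *ujufejama*.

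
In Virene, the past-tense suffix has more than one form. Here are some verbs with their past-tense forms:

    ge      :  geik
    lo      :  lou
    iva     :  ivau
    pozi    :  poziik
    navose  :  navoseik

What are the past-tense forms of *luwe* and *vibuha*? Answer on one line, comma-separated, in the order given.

luweik, vibuhau

The suffix is conditioned by the last vowel: -ik when the last vowel of the stem is a front vowel (*ge*, *pozi*, *navose*); -u when the last vowel of the stem is a back vowel (*lo*, *iva*).
*luwe* — last vowel /e/ (a front vowel) → -ik → *luweik*.
*vibuha* — last vowel /a/ (a back vowel) → -u → *vibuhau*.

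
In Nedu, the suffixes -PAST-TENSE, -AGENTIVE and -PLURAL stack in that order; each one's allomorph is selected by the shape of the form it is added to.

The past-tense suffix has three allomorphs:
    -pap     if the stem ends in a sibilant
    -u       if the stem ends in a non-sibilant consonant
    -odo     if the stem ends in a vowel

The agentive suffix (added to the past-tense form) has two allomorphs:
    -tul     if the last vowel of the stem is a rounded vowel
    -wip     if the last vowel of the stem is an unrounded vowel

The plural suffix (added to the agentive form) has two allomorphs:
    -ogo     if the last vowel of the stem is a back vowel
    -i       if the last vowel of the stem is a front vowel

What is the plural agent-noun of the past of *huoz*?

huozpapwipi

The final sound of *huoz* is /z/, which is a sibilant, so the past-tense suffix is -pap, giving *huozpap*.
The last vowel of the past-tense form *huozpap* is /a/, which is an unrounded vowel, so the agentive suffix is -wip, giving *huozpapwip*.
The last vowel of the agentive form *huozpapwip* is /i/, which is a front vowel, so the plural suffix is -i, giving *huozpapwipi*.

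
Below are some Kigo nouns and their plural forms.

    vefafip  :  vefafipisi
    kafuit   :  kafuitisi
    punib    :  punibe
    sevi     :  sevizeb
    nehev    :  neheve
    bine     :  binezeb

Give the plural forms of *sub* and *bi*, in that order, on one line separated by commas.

The pattern is voicing of the final sound: -isi when the stem ends in a voiceless consonant (*vefafip*, *kafuit*); -e when the stem ends in a voiced consonant (*punib*, *nehev*); -zeb when the stem ends in a vowel (*sevi*, *bine*).
*sub* — final sound /b/ (a voiced consonant) → -e → *sube*.
*bi*: final sound = /i/, a vowel → -zeb → *bizeb*.

sube, bizeb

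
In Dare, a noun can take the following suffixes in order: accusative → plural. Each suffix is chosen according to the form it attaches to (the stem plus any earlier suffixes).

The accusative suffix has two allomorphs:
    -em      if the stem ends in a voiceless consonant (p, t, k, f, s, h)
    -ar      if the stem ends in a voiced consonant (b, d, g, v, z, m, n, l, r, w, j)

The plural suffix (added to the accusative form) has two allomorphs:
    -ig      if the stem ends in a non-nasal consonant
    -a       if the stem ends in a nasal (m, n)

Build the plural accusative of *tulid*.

Since the final consonant of *tulid* is /d/ (voiced), it takes -ar, giving *tulidar*.
Since the final consonant of the accusative form *tulidar* is /r/ (non-nasal), it takes -ig, giving *tulidarig*.

tulidarig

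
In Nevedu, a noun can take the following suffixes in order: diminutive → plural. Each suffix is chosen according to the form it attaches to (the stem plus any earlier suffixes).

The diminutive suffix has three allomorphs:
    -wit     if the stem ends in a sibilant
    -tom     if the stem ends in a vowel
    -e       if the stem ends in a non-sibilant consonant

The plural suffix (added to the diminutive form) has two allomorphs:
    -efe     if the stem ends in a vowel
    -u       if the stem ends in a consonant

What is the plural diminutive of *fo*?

fotomu

*fo*: final sound = /o/, a vowel → -tom → *fotom*.
The diminutive form *fotom* — final sound /m/ (a consonant) → -u → *fotomu*.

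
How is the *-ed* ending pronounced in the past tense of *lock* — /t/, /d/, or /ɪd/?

/t/

The stem *lock* ends in a voiceless consonant other than /t/.
The -ed suffix is realized as /ɪd/ after /t, d/; as /t/ after other voiceless consonants; and as /d/ after other voiced sounds.
So -ed on *lock* is pronounced /t/.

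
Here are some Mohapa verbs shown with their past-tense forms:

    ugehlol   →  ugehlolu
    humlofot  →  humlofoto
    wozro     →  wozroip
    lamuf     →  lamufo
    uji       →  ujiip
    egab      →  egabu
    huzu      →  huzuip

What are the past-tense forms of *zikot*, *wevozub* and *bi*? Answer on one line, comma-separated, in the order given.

zikoto, wevozubu, biip

The alternation tracks the final sound of the stem — -o when the stem ends in a voiceless consonant (*humlofot*, *lamuf*); -u when the stem ends in a voiced consonant (*ugehlol*, *egab*); -ip when the stem ends in a vowel (*wozro*, *uji*, *huzu*).
*zikot* — final sound /t/ (a voiceless consonant) → -o → *zikoto*.
*wevozub*: final sound = /b/, a voiced consonant → -u → *wevozubu*.
*bi* — final sound /i/ (a vowel) → -ip → *biip*.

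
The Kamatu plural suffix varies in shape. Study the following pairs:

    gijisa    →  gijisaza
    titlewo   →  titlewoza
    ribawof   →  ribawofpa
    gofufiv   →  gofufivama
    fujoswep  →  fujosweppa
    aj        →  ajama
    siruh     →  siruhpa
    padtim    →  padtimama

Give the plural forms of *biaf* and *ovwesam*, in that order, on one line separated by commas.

biafpa, ovwesamama

The alternation tracks the final sound of the stem — -pa when the stem ends in a voiceless consonant (*ribawof*, *fujoswep*, *siruh*); -ama when the stem ends in a voiced consonant (*gofufiv*, *aj*, *padtim*); -za when the stem ends in a vowel (*gijisa*, *titlewo*).
*biaf*: final sound = /f/, a voiceless consonant → -pa → *biafpa*.
The final sound of *ovwesam* is /m/, which is a voiced consonant, so the suffix is -ama, giving *ovwesamama*.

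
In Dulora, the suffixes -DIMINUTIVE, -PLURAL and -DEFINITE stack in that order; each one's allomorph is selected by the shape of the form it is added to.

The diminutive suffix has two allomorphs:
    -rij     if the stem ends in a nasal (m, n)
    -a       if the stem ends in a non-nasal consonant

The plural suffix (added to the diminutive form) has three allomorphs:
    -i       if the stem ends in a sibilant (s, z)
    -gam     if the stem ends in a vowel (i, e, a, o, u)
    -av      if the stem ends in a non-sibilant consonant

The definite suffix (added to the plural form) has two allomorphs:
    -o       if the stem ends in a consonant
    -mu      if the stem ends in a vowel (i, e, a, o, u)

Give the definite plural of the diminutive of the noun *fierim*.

*fierim*: final consonant = /m/, a nasal → -rij → *fierimrij*.
Since the final sound of the diminutive form *fierimrij* is /j/ (a non-sibilant consonant), it takes -av, giving *fierimrijav*.
The final sound of the plural form *fierimrijav* is /v/, which is a consonant, so the definite suffix is -o, giving *fierimrijavo*.

fierimrijavo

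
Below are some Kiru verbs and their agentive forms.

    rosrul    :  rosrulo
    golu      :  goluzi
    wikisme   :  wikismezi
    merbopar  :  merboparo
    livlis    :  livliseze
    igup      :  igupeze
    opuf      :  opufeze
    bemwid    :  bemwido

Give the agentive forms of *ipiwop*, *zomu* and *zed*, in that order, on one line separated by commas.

ipiwopeze, zomuzi, zedo

The alternation tracks the final sound of the stem — -eze when the stem ends in a voiceless consonant (*livlis*, *igup*, *opuf*); -o when the stem ends in a voiced consonant (*rosrul*, *merbopar*, *bemwid*); -zi when the stem ends in a vowel (*golu*, *wikisme*).
*ipiwop* — final sound /p/ (a voiceless consonant) → -eze → *ipiwopeze*.
Since the final sound of *zomu* is /u/ (a vowel), it takes -zi, giving *zomuzi*.
Since the final sound of *zed* is /d/ (a voiced consonant), it takes -o, giving *zedo*.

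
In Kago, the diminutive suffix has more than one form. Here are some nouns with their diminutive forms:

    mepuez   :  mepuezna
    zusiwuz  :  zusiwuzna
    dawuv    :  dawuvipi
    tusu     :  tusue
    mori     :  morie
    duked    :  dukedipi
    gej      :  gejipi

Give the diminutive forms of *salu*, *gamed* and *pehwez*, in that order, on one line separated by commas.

salue, gamedipi, pehwezna

The alternation tracks the final sound of the stem — -na when the stem ends in a sibilant (*mepuez*, *zusiwuz*); -ipi when the stem ends in a non-sibilant consonant (*dawuv*, *duked*, *gej*); -e when the stem ends in a vowel (*tusu*, *mori*).
*salu*: final sound = /u/, a vowel → -e → *salue*.
*gamed* — final sound /d/ (a non-sibilant consonant) → -ipi → *gamedipi*.
*pehwez* — final sound /z/ (a sibilant) → -na → *pehwezna*.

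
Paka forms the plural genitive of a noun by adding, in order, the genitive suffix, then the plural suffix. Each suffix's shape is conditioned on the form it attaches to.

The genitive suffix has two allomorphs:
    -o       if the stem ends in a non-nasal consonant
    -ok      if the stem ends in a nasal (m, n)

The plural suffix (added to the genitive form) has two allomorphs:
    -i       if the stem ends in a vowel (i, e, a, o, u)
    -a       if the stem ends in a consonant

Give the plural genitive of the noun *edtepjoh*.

The final consonant of *edtepjoh* is /h/, which is non-nasal, so the genitive suffix is -o, giving *edtepjoho*.
The genitive form *edtepjoho* — final sound /o/ (a vowel) → -i → *edtepjohoi*.

edtepjohoi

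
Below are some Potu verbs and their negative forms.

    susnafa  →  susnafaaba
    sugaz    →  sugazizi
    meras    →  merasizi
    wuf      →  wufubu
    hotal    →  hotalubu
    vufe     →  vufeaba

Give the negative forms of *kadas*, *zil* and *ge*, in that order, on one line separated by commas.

The pattern is sibilance of the final sound: -izi when the stem ends in a sibilant (*sugaz*, *meras*); -ubu when the stem ends in a non-sibilant consonant (*wuf*, *hotal*); -aba when the stem ends in a vowel (*susnafa*, *vufe*).
*kadas* — final sound /s/ (a sibilant) → -izi → *kadasizi*.
*zil* — final sound /l/ (a non-sibilant consonant) → -ubu → *zilubu*.
Since the final sound of *ge* is /e/ (a vowel), it takes -aba, giving *geaba*.

kadasizi, zilubu, geaba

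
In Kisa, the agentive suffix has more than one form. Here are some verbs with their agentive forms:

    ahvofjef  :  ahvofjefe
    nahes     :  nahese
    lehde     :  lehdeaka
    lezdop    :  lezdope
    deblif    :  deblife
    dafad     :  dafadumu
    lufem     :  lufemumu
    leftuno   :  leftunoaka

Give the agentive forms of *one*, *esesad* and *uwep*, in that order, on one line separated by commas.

The suffix is conditioned by the final sound: -e when the stem ends in a voiceless consonant (*ahvofjef*, *nahes*, *lezdop*, *deblif*); -umu when the stem ends in a voiced consonant (*dafad*, *lufem*); -aka when the stem ends in a vowel (*lehde*, *leftuno*).
The final sound of *one* is /e/, which is a vowel, so the suffix is -aka, giving *oneaka*.
The final sound of *esesad* is /d/, which is a voiced consonant, so the suffix is -umu, giving *esesadumu*.
The final sound of *uwep* is /p/, which is a voiceless consonant, so the suffix is -e, giving *uwepe*.

oneaka, esesadumu, uwepe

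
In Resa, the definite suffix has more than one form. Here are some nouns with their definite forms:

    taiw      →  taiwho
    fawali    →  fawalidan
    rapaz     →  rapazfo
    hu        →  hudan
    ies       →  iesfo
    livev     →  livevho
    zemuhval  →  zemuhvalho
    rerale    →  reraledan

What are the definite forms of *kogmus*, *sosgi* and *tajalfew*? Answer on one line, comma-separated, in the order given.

The suffix is conditioned by the final sound: -fo when the stem ends in a sibilant (*rapaz*, *ies*); -ho when the stem ends in a non-sibilant consonant (*taiw*, *livev*, *zemuhval*); -dan when the stem ends in a vowel (*fawali*, *hu*, *rerale*).
*kogmus*: final sound = /s/, a sibilant → -fo → *kogmusfo*.
Since the final sound of *sosgi* is /i/ (a vowel), it takes -dan, giving *sosgidan*.
The final sound of *tajalfew* is /w/, which is a non-sibilant consonant, so the suffix is -ho, giving *tajalfewho*.

kogmusfo, sosgidan, tajalfewho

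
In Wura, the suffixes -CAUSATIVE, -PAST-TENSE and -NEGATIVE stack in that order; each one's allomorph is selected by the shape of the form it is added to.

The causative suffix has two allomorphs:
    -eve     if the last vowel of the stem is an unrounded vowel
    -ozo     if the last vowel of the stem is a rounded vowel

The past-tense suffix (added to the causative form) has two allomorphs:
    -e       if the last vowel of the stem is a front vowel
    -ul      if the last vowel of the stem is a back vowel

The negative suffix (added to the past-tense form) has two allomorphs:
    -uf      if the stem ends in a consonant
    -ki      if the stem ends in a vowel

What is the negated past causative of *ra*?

raeveeki

*ra*: last vowel = /a/, an unrounded vowel → -eve → *raeve*.
Since the last vowel of the causative form *raeve* is /e/ (a front vowel), it takes -e, giving *raevee*.
Since the final sound of the past-tense form *raevee* is /e/ (a vowel), it takes -ki, giving *raeveeki*.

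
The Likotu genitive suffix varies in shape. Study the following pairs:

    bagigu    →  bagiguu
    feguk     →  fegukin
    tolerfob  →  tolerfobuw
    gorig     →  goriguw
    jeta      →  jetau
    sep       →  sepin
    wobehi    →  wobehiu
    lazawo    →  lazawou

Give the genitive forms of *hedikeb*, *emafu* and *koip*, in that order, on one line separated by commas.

Looking at the final sound of each stem: -in when the stem ends in a voiceless consonant (*feguk*, *sep*); -uw when the stem ends in a voiced consonant (*tolerfob*, *gorig*); -u when the stem ends in a vowel (*bagigu*, *jeta*, *wobehi*, *lazawo*).
*hedikeb*: final sound = /b/, a voiced consonant → -uw → *hedikebuw*.
The final sound of *emafu* is /u/, which is a vowel, so the suffix is -u, giving *emafuu*.
*koip*: final sound = /p/, a voiceless consonant → -in → *koipin*.

hedikebuw, emafuu, koipin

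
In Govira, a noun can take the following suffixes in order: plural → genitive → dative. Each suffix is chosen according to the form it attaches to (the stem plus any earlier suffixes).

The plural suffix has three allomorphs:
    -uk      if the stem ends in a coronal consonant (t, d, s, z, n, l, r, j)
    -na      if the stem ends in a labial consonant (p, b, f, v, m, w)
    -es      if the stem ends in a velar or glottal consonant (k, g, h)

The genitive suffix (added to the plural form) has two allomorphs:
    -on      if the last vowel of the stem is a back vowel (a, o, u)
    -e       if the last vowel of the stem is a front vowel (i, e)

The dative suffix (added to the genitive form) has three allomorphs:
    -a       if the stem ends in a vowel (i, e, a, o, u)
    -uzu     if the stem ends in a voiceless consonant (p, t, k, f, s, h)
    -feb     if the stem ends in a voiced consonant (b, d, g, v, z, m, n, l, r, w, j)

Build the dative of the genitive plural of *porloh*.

The final consonant of *porloh* is /h/, which is velar/glottal, so the plural suffix is -es, giving *porlohes*.
Since the last vowel of the plural form *porlohes* is /e/ (a front vowel), it takes -e, giving *porlohese*.
The genitive form *porlohese* — final sound /e/ (a vowel) → -a → *porlohesea*.

porlohesea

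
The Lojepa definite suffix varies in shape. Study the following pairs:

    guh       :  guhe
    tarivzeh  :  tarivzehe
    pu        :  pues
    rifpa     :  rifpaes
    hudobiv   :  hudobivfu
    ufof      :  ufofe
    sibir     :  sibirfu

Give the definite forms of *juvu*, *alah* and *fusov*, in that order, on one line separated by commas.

juvues, alahe, fusovfu

The pattern is voicing of the final sound: -e when the stem ends in a voiceless consonant (*guh*, *tarivzeh*, *ufof*); -fu when the stem ends in a voiced consonant (*hudobiv*, *sibir*); -es when the stem ends in a vowel (*pu*, *rifpa*).
*juvu*: final sound = /u/, a vowel → -es → *juvues*.
*alah*: final sound = /h/, a voiceless consonant → -e → *alahe*.
Since the final sound of *fusov* is /v/ (a voiced consonant), it takes -fu, giving *fusovfu*.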